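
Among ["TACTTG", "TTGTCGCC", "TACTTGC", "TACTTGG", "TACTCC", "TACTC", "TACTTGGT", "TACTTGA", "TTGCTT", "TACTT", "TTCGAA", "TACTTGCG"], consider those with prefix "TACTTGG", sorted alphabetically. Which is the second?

DFS of the "TACTTGG" subtree visits, in order: "TACTTGG", "TACTTGGT"
Position 2: TACTTGGT

TACTTGGT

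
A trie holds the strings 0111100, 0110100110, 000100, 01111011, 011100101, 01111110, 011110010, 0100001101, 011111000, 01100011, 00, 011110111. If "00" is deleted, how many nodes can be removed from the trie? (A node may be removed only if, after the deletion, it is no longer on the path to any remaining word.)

0

After clearing the end-marker at "00", prune upward until reaching a node still needed by another word.
Every node on "00" is still needed (e.g. by "000100"), so nothing is freed.
Nodes removed: 0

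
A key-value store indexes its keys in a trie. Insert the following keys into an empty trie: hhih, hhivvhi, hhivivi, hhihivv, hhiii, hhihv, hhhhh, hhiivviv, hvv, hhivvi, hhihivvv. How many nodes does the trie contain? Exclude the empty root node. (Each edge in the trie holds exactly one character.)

28

Trie structure (* marks end of a word):
(root)
└─ h
   ├─ h
   │  ├─ h
   │  │  └─ h
   │  │     └─ h *
   │  └─ i
   │     ├─ h *
   │     │  ├─ i
   │     │  │  └─ v
   │     │  │     └─ v *
   │     │  │        └─ v *
   │     │  └─ v *
   │     ├─ i
   │     │  ├─ i *
   │     │  └─ v
   │     │     └─ v
   │     │        └─ i
   │     │           └─ v *
   │     └─ v
   │        ├─ i
   │        │  └─ v
   │        │     └─ i *
   │        └─ v
   │           ├─ h
   │           │  └─ i *
   │           └─ i *
   └─ v
      └─ v *
Counting every labelled node above: 28.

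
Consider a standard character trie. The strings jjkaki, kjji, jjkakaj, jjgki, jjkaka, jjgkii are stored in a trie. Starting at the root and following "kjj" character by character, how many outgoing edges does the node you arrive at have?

1

The children of the "kjj" node are the distinct next characters among strings starting with "kjj".
Distinct next characters after "kjj": i.
That node has 1 child edge.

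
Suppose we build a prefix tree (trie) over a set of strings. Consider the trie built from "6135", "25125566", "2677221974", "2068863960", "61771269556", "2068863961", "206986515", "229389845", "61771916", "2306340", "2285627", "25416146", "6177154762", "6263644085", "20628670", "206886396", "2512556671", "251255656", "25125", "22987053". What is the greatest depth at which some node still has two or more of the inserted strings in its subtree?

Look for the deepest trie node that still has at least two words in its subtree.
e.g. "206886396" and "2068863960" share the prefix "206886396" of length 9; no pair shares a longer one.
Longest shared-prefix length: 9

9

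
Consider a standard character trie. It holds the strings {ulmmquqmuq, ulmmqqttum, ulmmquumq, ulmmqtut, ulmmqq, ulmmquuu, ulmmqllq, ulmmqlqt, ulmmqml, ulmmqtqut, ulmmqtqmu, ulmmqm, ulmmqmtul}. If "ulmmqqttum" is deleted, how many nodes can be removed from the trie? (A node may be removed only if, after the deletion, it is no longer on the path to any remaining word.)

After clearing the end-marker at "ulmmqqttum", prune upward until reaching a node still needed by another word.
The suffix "ttum" (4 nodes) is used only by "ulmmqqttum"; "ulmmqq" is itself a stored word, so pruning stops there.
Nodes removed: 4

4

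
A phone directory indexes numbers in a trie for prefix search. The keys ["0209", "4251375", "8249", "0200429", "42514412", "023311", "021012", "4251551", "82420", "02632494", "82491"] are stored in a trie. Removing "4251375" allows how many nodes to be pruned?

Walk "4251375" from the leaf back toward the root, removing each node that no remaining word uses.
The suffix "375" (3 nodes) is used only by "4251375"; the node for "4251" still has the child "4", so pruning stops there.
Nodes removed: 3

3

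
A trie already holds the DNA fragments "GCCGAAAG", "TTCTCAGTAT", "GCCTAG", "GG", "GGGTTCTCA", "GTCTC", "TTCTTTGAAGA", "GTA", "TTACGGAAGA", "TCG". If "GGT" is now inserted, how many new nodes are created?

The longest prefix of "GGT" already in the trie is "GG" (length 2).
So 3 − 2 = 1 new nodes.

1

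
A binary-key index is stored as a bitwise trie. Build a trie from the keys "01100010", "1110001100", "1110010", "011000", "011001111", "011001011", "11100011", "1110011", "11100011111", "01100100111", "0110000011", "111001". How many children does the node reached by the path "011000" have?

Walk "011000" from the root, arriving at one node.
Characters that immediately follow "011000" among the stored strings: {0, 1}.
That node has 2 child edges.

2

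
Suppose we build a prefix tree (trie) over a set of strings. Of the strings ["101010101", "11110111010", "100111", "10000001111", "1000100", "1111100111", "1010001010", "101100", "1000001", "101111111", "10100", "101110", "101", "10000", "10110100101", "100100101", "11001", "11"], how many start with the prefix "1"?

18

Traverse to the node for "1", then collect every word in that subtree.
Matches: "10000", "10000001111", "1000001", "1000100", "100100101", "100111", "101", "10100", "1010001010", "101010101", "101100", "10110100101", "101110", "101111111", "11", "11001", "11110111010", "1111100111"
Count: 18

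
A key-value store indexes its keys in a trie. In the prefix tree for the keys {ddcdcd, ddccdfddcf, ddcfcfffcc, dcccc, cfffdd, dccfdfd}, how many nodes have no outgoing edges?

A leaf is a node with no children — equivalently, the end of a word that is not a proper prefix of any other stored word.
Those words: "cfffdd", "dcccc", "dccfdfd", "ddccdfddcf", "ddcdcd", "ddcfcfffcc"
Leaf count: 6

6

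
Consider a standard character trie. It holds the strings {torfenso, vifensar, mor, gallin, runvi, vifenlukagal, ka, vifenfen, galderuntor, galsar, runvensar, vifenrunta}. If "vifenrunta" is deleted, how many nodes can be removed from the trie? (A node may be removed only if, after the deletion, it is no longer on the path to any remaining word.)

After clearing the end-marker at "vifenrunta", prune upward until reaching a node still needed by another word.
The suffix "runta" (5 nodes) is used only by "vifenrunta"; the node for "vifen" still has the child "s", so pruning stops there.
Nodes removed: 5

5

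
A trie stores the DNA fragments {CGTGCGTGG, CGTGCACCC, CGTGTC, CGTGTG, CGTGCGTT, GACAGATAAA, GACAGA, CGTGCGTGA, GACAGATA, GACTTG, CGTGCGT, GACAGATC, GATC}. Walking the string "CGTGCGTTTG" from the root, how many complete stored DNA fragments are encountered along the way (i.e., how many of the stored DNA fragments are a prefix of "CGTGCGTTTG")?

2

Traverse "CGTGCGTTTG" character by character; count nodes along the way that are marked as word ends.
Prefixes of the query that are stored words: "CGTGCGT", "CGTGCGTT"
Count: 2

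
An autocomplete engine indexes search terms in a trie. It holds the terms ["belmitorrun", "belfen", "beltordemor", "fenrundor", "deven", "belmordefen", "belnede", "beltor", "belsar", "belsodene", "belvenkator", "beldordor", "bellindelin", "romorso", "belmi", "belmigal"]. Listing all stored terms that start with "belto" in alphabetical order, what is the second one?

beltordemor

Filter for "belto…" and sort: "beltor", "beltordemor"
The 2nd is beltordemor.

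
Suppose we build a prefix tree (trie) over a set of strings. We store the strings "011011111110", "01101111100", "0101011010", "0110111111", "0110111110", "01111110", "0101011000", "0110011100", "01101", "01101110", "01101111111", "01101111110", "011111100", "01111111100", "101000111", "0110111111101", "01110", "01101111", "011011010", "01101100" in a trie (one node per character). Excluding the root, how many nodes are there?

57

Count nodes per top-level branch (shared prefixes stored once):
  '0'-branch (0101011000, 0101011010, 0110011100, 01101, 01101100, 011011010, 01101110, 01101111, 0110111110, 01101111100, 0110111111, 01101111110, 01101111111, 011011111110, 0110111111101, 01110, 01111110, 011111100, 01111111100): 48 nodes
  '1'-branch (101000111): 9 nodes
Sum: 57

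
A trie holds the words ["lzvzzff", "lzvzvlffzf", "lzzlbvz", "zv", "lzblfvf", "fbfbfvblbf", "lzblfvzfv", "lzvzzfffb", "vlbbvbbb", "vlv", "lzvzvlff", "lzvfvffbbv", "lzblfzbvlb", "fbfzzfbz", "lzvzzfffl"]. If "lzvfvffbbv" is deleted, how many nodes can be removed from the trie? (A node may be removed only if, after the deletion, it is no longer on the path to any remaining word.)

7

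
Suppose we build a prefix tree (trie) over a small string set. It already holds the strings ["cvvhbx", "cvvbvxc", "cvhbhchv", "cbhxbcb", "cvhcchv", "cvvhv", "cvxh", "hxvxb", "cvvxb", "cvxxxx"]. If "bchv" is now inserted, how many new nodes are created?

4

Nothing in the trie begins with "b"; the whole of "bchv" is new.
4 − 0 = 4 new nodes.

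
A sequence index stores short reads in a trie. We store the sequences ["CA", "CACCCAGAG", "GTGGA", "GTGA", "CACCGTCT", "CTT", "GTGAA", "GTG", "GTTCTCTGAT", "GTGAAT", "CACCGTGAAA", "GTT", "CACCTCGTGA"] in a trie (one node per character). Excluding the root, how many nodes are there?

Trace insertions, counting only characters that open a new branch:
  "CA" → 2 new (C, A)
  "CACCCAGAG" → prefix "CA" already present; 7 new (C, C, C, A, G, A, G)
  "GTGGA" → 5 new (G, T, G, G, A)
  "GTGA" → prefix "GTG" already present; 1 new (A)
  "CACCGTCT" → prefix "CACC" already present; 4 new (G, T, C, T)
  "CTT" → prefix "C" already present; 2 new (T, T)
  "GTGAA" → prefix "GTGA" already present; 1 new (A)
  "GTG" → prefix "GTG" already present; 0 new (none)
  "GTTCTCTGAT" → prefix "GT" already present; 8 new (T, C, T, C, T, G, A, T)
  "GTGAAT" → prefix "GTGAA" already present; 1 new (T)
  "CACCGTGAAA" → prefix "CACCGT" already present; 4 new (G, A, A, A)
  "GTT" → prefix "GTT" already present; 0 new (none)
  "CACCTCGTGA" → prefix "CACC" already present; 6 new (T, C, G, T, G, A)
Total nodes = 2 + 7 + 5 + 1 + 4 + 2 + 1 + 0 + 8 + 1 + 4 + 0 + 6 = 41

41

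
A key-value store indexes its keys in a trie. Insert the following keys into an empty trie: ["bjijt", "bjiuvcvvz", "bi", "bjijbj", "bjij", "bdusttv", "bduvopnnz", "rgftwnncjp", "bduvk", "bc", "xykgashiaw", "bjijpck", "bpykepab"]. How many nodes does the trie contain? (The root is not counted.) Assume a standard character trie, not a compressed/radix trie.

Insert word by word; a character creates a node only if that edge doesn't already exist:
  "bjijt" → 5 new (b, j, i, j, t)
  "bjiuvcvvz" → prefix "bji" already present; 6 new (u, v, c, v, v, z)
  "bi" → prefix "b" already present; 1 new (i)
  "bjijbj" → prefix "bjij" already present; 2 new (b, j)
  "bjij" → prefix "bjij" already present; 0 new (none)
  "bdusttv" → prefix "b" already present; 6 new (d, u, s, t, t, v)
  "bduvopnnz" → prefix "bdu" already present; 6 new (v, o, p, n, n, z)
  "rgftwnncjp" → 10 new (r, g, f, t, w, n, n, c, j, p)
  "bduvk" → prefix "bduv" already present; 1 new (k)
  "bc" → prefix "b" already present; 1 new (c)
  "xykgashiaw" → 10 new (x, y, k, g, a, s, h, i, a, w)
  "bjijpck" → prefix "bjij" already present; 3 new (p, c, k)
  "bpykepab" → prefix "b" already present; 7 new (p, y, k, e, p, a, b)
Total nodes = 5 + 6 + 1 + 2 + 0 + 6 + 6 + 10 + 1 + 1 + 10 + 3 + 7 = 58

58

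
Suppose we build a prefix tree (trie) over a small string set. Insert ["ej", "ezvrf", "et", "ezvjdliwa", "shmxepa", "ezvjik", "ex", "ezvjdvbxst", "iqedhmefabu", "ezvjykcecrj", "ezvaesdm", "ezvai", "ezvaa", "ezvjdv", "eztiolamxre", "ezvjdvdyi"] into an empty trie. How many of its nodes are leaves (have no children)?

15

A leaf is a node with no children — equivalently, the end of a word that is not a proper prefix of any other stored word.
Those words: "ej", "et", "ex", "eztiolamxre", "ezvaa", "ezvaesdm", "ezvai", "ezvjdliwa", "ezvjdvbxst", "ezvjdvdyi", "ezvjik", "ezvjykcecrj", "ezvrf", "iqedhmefabu", "shmxepa"
Leaf count: 15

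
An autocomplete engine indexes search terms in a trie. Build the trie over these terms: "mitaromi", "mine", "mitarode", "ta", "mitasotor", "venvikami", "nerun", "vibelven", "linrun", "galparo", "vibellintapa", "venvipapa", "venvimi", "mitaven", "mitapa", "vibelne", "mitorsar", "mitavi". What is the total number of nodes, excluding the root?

For each word, the new-node count is its length minus the longest prefix already in the trie:
  "mitaromi" → 8 new (m, i, t, a, r, o, m, i)
  "mine" → prefix "mi" already present; 2 new (n, e)
  "mitarode" → prefix "mitaro" already present; 2 new (d, e)
  "ta" → 2 new (t, a)
  "mitasotor" → prefix "mita" already present; 5 new (s, o, t, o, r)
  "venvikami" → 9 new (v, e, n, v, i, k, a, m, i)
  "nerun" → 5 new (n, e, r, u, n)
  "vibelven" → prefix "v" already present; 7 new (i, b, e, l, v, e, n)
  "linrun" → 6 new (l, i, n, r, u, n)
  "galparo" → 7 new (g, a, l, p, a, r, o)
  "vibellintapa" → prefix "vibel" already present; 7 new (l, i, n, t, a, p, a)
  "venvipapa" → prefix "venvi" already present; 4 new (p, a, p, a)
  "venvimi" → prefix "venvi" already present; 2 new (m, i)
  "mitaven" → prefix "mita" already present; 3 new (v, e, n)
  "mitapa" → prefix "mita" already present; 2 new (p, a)
  "vibelne" → prefix "vibel" already present; 2 new (n, e)
  "mitorsar" → prefix "mit" already present; 5 new (o, r, s, a, r)
  "mitavi" → prefix "mitav" already present; 1 new (i)
Total nodes = 8 + 2 + 2 + 2 + 5 + 9 + 5 + 7 + 6 + 7 + 7 + 4 + 2 + 3 + 2 + 2 + 5 + 1 = 79

79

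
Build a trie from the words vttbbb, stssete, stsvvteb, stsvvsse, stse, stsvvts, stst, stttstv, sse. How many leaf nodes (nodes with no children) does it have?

9

A leaf is a node with no children — equivalently, the end of a word that is not a proper prefix of any other stored word.
Those words: "sse", "stse", "stssete", "stst", "stsvvsse", "stsvvteb", "stsvvts", "stttstv", "vttbbb"
Leaf count: 9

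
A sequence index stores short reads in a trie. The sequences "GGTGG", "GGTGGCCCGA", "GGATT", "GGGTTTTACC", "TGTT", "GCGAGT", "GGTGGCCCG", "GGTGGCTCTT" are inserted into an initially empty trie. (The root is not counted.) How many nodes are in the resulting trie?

34

Trace insertions, counting only characters that open a new branch:
  "GGTGG" → 5 new (G, G, T, G, G)
  "GGTGGCCCGA" → prefix "GGTGG" already present; 5 new (C, C, C, G, A)
  "GGATT" → prefix "GG" already present; 3 new (A, T, T)
  "GGGTTTTACC" → prefix "GG" already present; 8 new (G, T, T, T, T, A, C, C)
  "TGTT" → 4 new (T, G, T, T)
  "GCGAGT" → prefix "G" already present; 5 new (C, G, A, G, T)
  "GGTGGCCCG" → prefix "GGTGGCCCG" already present; 0 new (none)
  "GGTGGCTCTT" → prefix "GGTGGC" already present; 4 new (T, C, T, T)
Total nodes = 5 + 5 + 3 + 8 + 4 + 5 + 0 + 4 = 34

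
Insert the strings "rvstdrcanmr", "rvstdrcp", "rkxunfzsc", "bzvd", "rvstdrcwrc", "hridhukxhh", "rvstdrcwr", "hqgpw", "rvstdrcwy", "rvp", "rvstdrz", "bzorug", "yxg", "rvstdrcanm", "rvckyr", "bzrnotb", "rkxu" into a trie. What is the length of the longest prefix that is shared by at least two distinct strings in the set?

Equivalently: take the maximum, over all pairs, of their longest common prefix length.
e.g. "rvstdrcanm" and "rvstdrcanmr" share the prefix "rvstdrcanm" of length 10; no pair shares a longer one.
Longest shared-prefix length: 10

10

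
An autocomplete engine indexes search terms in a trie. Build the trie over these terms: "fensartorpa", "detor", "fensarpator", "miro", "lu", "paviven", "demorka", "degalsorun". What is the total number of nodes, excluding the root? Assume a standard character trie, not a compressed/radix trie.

47

Insert word by word; a character creates a node only if that edge doesn't already exist:
  "fensartorpa" → 11 new (f, e, n, s, a, r, t, o, r, p, a)
  "detor" → 5 new (d, e, t, o, r)
  "fensarpator" → prefix "fensar" already present; 5 new (p, a, t, o, r)
  "miro" → 4 new (m, i, r, o)
  "lu" → 2 new (l, u)
  "paviven" → 7 new (p, a, v, i, v, e, n)
  "demorka" → prefix "de" already present; 5 new (m, o, r, k, a)
  "degalsorun" → prefix "de" already present; 8 new (g, a, l, s, o, r, u, n)
Total nodes = 11 + 5 + 5 + 4 + 2 + 7 + 5 + 8 = 47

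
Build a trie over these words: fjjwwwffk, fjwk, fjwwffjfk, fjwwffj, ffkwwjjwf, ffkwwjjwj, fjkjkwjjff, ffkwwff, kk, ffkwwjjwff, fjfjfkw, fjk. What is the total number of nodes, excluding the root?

Count nodes per top-level branch (shared prefixes stored once):
  'f'-branch (ffkwwff, ffkwwjjwf, ffkwwjjwff, ffkwwjjwj, fjfjfkw, fjjwwwffk, fjk, fjkjkwjjff, fjwk, fjwwffj, fjwwffjfk): 42 nodes
  'k'-branch (kk): 2 nodes
Sum: 44

44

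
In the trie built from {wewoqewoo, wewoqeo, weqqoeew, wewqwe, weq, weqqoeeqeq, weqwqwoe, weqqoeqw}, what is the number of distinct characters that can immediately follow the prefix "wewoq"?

1

Follow the path "wewoq" to its node, then look at its outgoing edges.
Characters that immediately follow "wewoq" among the stored strings: {e}.
That node has 1 child edge.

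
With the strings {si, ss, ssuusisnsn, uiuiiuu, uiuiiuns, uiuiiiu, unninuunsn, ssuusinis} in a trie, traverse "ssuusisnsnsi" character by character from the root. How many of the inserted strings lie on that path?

Check each prefix of "ssuusisnsnsi" against the stored set — each match is an end-marker on the path.
Prefixes of the query that are stored words: "ss", "ssuusisnsn"
Count: 2

2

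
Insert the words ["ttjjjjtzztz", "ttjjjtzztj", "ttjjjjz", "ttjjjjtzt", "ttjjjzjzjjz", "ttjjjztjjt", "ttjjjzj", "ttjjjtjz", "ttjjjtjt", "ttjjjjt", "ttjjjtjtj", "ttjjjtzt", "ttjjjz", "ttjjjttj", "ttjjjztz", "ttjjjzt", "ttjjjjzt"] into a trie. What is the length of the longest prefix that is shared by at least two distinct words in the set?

Equivalently: take the maximum, over all pairs, of their longest common prefix length.
e.g. "ttjjjjtzt" and "ttjjjjtzztz" share the prefix "ttjjjjtz" of length 8; no pair shares a longer one.
Longest shared-prefix length: 8

8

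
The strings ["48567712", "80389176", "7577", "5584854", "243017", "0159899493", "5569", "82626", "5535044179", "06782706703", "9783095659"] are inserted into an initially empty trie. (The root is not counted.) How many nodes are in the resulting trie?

Count nodes per top-level branch (shared prefixes stored once):
  '0'-branch (0159899493, 06782706703): 20 nodes
  '2'-branch (243017): 6 nodes
  '4'-branch (48567712): 8 nodes
  '5'-branch (5535044179, 5569, 5584854): 17 nodes
  '7'-branch (7577): 4 nodes
  '8'-branch (80389176, 82626): 12 nodes
  '9'-branch (9783095659): 10 nodes
Sum: 77

77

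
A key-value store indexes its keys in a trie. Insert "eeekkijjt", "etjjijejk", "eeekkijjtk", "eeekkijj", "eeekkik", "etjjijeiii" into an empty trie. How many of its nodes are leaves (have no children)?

4

A leaf is a node with no children — equivalently, the end of a word that is not a proper prefix of any other stored word.
Those words: "eeekkijjtk", "eeekkik", "etjjijeiii", "etjjijejk"
Leaf count: 4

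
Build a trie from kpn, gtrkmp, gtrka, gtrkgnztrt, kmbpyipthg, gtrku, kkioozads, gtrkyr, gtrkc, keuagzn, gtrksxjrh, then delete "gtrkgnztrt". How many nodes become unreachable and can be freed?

Walk "gtrkgnztrt" from the leaf back toward the root, removing each node that no remaining word uses.
The suffix "gnztrt" (6 nodes) is used only by "gtrkgnztrt"; the node for "gtrk" still has the child "m", so pruning stops there.
Nodes removed: 6

6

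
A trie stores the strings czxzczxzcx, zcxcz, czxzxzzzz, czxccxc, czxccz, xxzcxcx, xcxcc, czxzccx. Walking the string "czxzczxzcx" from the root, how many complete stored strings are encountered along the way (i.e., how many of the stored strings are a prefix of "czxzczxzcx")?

1

Check each prefix of "czxzczxzcx" against the stored set — each match is an end-marker on the path.
Prefixes of the query that are stored words: "czxzczxzcx"
Count: 1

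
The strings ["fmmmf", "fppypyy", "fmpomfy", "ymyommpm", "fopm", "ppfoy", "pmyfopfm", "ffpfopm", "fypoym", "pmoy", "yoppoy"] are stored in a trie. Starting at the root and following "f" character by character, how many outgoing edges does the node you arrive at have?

Walk "f" from the root, arriving at one node.
Distinct next characters after "f": f, m, o, p, y.
That node has 5 child edges.

5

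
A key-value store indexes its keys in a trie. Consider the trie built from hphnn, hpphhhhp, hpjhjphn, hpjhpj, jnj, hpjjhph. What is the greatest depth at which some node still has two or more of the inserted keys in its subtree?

4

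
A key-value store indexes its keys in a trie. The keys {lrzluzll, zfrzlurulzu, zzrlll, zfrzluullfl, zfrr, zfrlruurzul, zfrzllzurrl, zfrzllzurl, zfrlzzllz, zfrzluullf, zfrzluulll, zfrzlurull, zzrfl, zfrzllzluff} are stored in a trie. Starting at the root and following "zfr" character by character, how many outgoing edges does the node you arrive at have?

Follow the path "zfr" to its node, then look at its outgoing edges.
Distinct next characters after "zfr": l, r, z.
That node has 3 child edges.

3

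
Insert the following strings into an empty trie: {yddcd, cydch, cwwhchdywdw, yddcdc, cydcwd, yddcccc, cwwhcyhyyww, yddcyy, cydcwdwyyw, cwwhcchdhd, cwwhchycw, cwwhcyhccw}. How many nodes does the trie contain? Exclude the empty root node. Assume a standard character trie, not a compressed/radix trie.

Insert word by word; a character creates a node only if that edge doesn't already exist:
  "yddcd" → 5 new (y, d, d, c, d)
  "cydch" → 5 new (c, y, d, c, h)
  "cwwhchdywdw" → prefix "c" already present; 10 new (w, w, h, c, h, d, y, w, d, w)
  "yddcdc" → prefix "yddcd" already present; 1 new (c)
  "cydcwd" → prefix "cydc" already present; 2 new (w, d)
  "yddcccc" → prefix "yddc" already present; 3 new (c, c, c)
  "cwwhcyhyyww" → prefix "cwwhc" already present; 6 new (y, h, y, y, w, w)
  "yddcyy" → prefix "yddc" already present; 2 new (y, y)
  "cydcwdwyyw" → prefix "cydcwd" already present; 4 new (w, y, y, w)
  "cwwhcchdhd" → prefix "cwwhc" already present; 5 new (c, h, d, h, d)
  "cwwhchycw" → prefix "cwwhch" already present; 3 new (y, c, w)
  "cwwhcyhccw" → prefix "cwwhcyh" already present; 3 new (c, c, w)
Total nodes = 5 + 5 + 10 + 1 + 2 + 3 + 6 + 2 + 4 + 5 + 3 + 3 = 49

49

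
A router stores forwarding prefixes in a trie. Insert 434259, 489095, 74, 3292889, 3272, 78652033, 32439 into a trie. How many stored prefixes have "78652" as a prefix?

1

Filter for entries beginning with "78652":
Words under "78652": 78652033
Count: 1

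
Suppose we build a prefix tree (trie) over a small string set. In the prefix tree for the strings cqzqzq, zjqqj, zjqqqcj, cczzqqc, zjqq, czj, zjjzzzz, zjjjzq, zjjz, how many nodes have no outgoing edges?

7

Leaves are exactly the stored words that no other stored word extends.
Those words: "cczzqqc", "cqzqzq", "czj", "zjjjzq", "zjjzzzz", "zjqqj", "zjqqqcj"
Leaf count: 7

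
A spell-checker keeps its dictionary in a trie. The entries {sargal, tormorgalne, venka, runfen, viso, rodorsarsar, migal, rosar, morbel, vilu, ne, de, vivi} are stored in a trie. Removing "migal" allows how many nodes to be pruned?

4

Walk "migal" from the leaf back toward the root, removing each node that no remaining word uses.
The suffix "igal" (4 nodes) is used only by "migal"; the node for "m" still has the child "o", so pruning stops there.
Nodes removed: 4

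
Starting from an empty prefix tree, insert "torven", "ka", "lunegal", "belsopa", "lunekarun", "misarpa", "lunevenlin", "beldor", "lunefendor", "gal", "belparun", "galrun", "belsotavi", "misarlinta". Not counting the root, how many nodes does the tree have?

69

Insert word by word; a character creates a node only if that edge doesn't already exist:
  "torven" → 6 new (t, o, r, v, e, n)
  "ka" → 2 new (k, a)
  "lunegal" → 7 new (l, u, n, e, g, a, l)
  "belsopa" → 7 new (b, e, l, s, o, p, a)
  "lunekarun" → prefix "lune" already present; 5 new (k, a, r, u, n)
  "misarpa" → 7 new (m, i, s, a, r, p, a)
  "lunevenlin" → prefix "lune" already present; 6 new (v, e, n, l, i, n)
  "beldor" → prefix "bel" already present; 3 new (d, o, r)
  "lunefendor" → prefix "lune" already present; 6 new (f, e, n, d, o, r)
  "gal" → 3 new (g, a, l)
  "belparun" → prefix "bel" already present; 5 new (p, a, r, u, n)
  "galrun" → prefix "gal" already present; 3 new (r, u, n)
  "belsotavi" → prefix "belso" already present; 4 new (t, a, v, i)
  "misarlinta" → prefix "misar" already present; 5 new (l, i, n, t, a)
Total nodes = 6 + 2 + 7 + 7 + 5 + 7 + 6 + 3 + 6 + 3 + 5 + 3 + 4 + 5 = 69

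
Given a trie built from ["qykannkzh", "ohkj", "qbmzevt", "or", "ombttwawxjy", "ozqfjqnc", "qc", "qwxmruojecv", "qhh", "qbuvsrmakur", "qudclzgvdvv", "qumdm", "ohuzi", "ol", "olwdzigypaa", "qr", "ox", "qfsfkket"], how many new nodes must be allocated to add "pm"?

Nothing in the trie begins with "p"; the whole of "pm" is new.
2 − 0 = 2 new nodes.

2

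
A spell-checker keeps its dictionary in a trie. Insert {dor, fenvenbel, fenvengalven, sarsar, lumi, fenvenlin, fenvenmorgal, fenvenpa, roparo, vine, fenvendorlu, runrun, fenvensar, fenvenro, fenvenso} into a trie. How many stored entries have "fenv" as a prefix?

Traverse to the node for "fenv", then collect every word in that subtree.
Matches: "fenvenbel", "fenvendorlu", "fenvengalven", "fenvenlin", "fenvenmorgal", "fenvenpa", "fenvenro", "fenvensar", "fenvenso"
Count: 9

9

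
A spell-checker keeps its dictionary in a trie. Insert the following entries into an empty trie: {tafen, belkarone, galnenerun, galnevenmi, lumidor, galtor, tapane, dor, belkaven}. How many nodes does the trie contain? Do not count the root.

Trace insertions, counting only characters that open a new branch:
  "tafen" → 5 new (t, a, f, e, n)
  "belkarone" → 9 new (b, e, l, k, a, r, o, n, e)
  "galnenerun" → 10 new (g, a, l, n, e, n, e, r, u, n)
  "galnevenmi" → prefix "galne" already present; 5 new (v, e, n, m, i)
  "lumidor" → 7 new (l, u, m, i, d, o, r)
  "galtor" → prefix "gal" already present; 3 new (t, o, r)
  "tapane" → prefix "ta" already present; 4 new (p, a, n, e)
  "dor" → 3 new (d, o, r)
  "belkaven" → prefix "belka" already present; 3 new (v, e, n)
Total nodes = 5 + 9 + 10 + 5 + 7 + 3 + 4 + 3 + 3 = 49

49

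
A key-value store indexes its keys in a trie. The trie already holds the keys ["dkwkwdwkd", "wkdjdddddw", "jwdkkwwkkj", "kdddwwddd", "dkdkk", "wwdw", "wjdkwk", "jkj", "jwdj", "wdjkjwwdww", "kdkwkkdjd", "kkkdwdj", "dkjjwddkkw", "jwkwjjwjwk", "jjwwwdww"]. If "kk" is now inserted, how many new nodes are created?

Every character of "kk" already lies on an existing path (it is a prefix of some stored word).
No new nodes are needed: 0.

0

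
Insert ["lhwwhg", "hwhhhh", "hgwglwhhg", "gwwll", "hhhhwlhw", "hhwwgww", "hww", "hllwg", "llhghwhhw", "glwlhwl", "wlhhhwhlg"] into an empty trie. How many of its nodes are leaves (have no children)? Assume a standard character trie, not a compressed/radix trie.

11

A leaf is a node with no children — equivalently, the end of a word that is not a proper prefix of any other stored word.
Those words: "glwlhwl", "gwwll", "hgwglwhhg", "hhhhwlhw", "hhwwgww", "hllwg", "hwhhhh", "hww", "lhwwhg", "llhghwhhw", "wlhhhwhlg"
Leaf count: 11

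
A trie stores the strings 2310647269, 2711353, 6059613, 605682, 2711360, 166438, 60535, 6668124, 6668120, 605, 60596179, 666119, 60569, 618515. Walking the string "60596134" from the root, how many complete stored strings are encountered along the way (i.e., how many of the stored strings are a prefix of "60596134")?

Traverse "60596134" character by character; count nodes along the way that are marked as word ends.
Prefixes of the query that are stored words: "605", "6059613"
Count: 2

2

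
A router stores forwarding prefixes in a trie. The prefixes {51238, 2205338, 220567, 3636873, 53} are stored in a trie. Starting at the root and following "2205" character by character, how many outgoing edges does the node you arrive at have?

Walk "2205" from the root, arriving at one node.
Characters that immediately follow "2205" among the stored strings: {3, 6}.
That node has 2 child edges.

2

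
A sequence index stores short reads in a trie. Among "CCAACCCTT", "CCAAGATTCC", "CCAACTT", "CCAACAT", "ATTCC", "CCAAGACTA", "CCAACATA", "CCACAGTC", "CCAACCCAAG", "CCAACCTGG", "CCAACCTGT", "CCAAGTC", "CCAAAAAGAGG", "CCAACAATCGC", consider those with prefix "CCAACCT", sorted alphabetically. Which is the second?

CCAACCTGT

DFS of the "CCAACCT" subtree visits, in order: "CCAACCTGG", "CCAACCTGT"
The 2nd is CCAACCTGT.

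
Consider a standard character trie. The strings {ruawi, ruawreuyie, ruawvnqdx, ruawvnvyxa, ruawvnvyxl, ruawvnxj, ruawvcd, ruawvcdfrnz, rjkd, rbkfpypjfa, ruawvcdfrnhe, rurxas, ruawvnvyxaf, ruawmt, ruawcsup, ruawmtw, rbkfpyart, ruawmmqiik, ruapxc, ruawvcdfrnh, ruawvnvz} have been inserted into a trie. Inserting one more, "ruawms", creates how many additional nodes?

1

"ruawm" is already a path in the trie; the remaining "s" must be added.
New nodes needed: |"ruawms"| − 5 = 6 − 5 = 1.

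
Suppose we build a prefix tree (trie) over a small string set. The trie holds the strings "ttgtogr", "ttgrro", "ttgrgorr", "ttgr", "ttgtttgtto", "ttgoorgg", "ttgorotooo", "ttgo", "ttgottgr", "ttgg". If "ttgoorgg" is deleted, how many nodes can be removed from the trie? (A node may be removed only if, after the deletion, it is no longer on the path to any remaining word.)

4

Walk "ttgoorgg" from the leaf back toward the root, removing each node that no remaining word uses.
The suffix "orgg" (4 nodes) is used only by "ttgoorgg"; the node for "ttgo" still has the child "r", so pruning stops there.
Nodes removed: 4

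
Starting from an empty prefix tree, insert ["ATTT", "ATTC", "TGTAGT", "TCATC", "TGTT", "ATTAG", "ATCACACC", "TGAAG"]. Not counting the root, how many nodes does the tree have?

27

Count nodes per top-level branch (shared prefixes stored once):
  'A'-branch (ATCACACC, ATTAG, ATTC, ATTT): 13 nodes
  'T'-branch (TCATC, TGAAG, TGTAGT, TGTT): 14 nodes
Sum: 27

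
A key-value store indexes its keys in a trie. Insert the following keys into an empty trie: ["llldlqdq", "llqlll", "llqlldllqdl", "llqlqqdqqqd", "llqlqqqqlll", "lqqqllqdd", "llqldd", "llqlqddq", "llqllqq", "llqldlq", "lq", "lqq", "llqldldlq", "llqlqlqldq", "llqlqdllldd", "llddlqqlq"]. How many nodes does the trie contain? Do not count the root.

Insert word by word; a character creates a node only if that edge doesn't already exist:
  "llldlqdq" → 8 new (l, l, l, d, l, q, d, q)
  "llqlll" → prefix "ll" already present; 4 new (q, l, l, l)
  "llqlldllqdl" → prefix "llqll" already present; 6 new (d, l, l, q, d, l)
  "llqlqqdqqqd" → prefix "llql" already present; 7 new (q, q, d, q, q, q, d)
  "llqlqqqqlll" → prefix "llqlqq" already present; 5 new (q, q, l, l, l)
  "lqqqllqdd" → prefix "l" already present; 8 new (q, q, q, l, l, q, d, d)
  "llqldd" → prefix "llql" already present; 2 new (d, d)
  "llqlqddq" → prefix "llqlq" already present; 3 new (d, d, q)
  "llqllqq" → prefix "llqll" already present; 2 new (q, q)
  "llqldlq" → prefix "llqld" already present; 2 new (l, q)
  "lq" → prefix "lq" already present; 0 new (none)
  "lqq" → prefix "lqq" already present; 0 new (none)
  "llqldldlq" → prefix "llqldl" already present; 3 new (d, l, q)
  "llqlqlqldq" → prefix "llqlq" already present; 5 new (l, q, l, d, q)
  "llqlqdllldd" → prefix "llqlqd" already present; 5 new (l, l, l, d, d)
  "llddlqqlq" → prefix "ll" already present; 7 new (d, d, l, q, q, l, q)
Total nodes = 8 + 4 + 6 + 7 + 5 + 8 + 2 + 3 + 2 + 2 + 0 + 0 + 3 + 5 + 5 + 7 = 67

67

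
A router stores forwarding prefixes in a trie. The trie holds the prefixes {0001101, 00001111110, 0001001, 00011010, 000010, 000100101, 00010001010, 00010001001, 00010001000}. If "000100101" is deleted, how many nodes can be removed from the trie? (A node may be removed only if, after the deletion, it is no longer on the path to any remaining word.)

Walk "000100101" from the leaf back toward the root, removing each node that no remaining word uses.
The suffix "01" (2 nodes) is used only by "000100101"; "0001001" is itself a stored word, so pruning stops there.
Nodes removed: 2

2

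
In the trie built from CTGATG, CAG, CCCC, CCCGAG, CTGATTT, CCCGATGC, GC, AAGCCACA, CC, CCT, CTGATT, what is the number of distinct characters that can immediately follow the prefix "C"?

3

The children of the "C" node are the distinct next characters among strings starting with "C".
Distinct next characters after "C": A, C, T.
That node has 3 child edges.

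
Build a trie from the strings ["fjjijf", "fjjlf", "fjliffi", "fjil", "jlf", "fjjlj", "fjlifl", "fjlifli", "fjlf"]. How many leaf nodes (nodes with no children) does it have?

A leaf is a node with no children — equivalently, the end of a word that is not a proper prefix of any other stored word.
Those words: "fjil", "fjjijf", "fjjlf", "fjjlj", "fjlf", "fjliffi", "fjlifli", "jlf"
Leaf count: 8

8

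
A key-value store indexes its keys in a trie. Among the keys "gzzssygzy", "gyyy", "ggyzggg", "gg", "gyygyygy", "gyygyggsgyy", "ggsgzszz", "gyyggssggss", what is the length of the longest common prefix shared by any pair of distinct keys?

5

The deepest shared node is where two words last agree before diverging.
"gyygyggsgyy" and "gyygyygy" agree on "gyygy" (5 characters) before diverging; nothing deeper is shared.
Longest shared-prefix length: 5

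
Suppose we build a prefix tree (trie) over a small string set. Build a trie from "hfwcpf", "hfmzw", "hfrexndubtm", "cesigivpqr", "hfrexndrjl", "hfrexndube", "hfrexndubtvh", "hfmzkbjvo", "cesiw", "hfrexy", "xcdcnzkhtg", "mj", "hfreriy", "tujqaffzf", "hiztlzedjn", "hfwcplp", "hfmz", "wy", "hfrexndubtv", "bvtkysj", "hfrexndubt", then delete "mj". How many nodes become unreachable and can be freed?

2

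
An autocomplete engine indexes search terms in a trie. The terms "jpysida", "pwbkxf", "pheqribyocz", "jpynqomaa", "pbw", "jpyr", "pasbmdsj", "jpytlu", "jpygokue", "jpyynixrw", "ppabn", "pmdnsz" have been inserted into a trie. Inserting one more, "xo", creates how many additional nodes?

No existing word starts with "x", so every character of "xo" needs a new node.
2 − 0 = 2 new nodes.

2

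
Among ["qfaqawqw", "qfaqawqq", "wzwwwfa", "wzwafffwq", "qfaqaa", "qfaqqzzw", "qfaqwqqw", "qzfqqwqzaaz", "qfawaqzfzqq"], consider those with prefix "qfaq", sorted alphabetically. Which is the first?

DFS of the "qfaq" subtree visits, in order: "qfaqaa", "qfaqawqq", "qfaqawqw", "qfaqqzzw", "qfaqwqqw"
The 1st is qfaqaa.

qfaqaa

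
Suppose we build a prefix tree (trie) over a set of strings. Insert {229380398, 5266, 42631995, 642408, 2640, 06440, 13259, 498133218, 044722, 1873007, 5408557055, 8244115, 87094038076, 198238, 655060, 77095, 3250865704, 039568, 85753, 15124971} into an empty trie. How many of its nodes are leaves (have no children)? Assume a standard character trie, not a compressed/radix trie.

20

Leaves are exactly the stored words that no other stored word extends.
Those words: "039568", "044722", "06440", "13259", "15124971", "1873007", "198238", "229380398", "2640", "3250865704", "42631995", "498133218", "5266", "5408557055", "642408", "655060", "77095", "8244115", "85753", "87094038076"
Leaf count: 20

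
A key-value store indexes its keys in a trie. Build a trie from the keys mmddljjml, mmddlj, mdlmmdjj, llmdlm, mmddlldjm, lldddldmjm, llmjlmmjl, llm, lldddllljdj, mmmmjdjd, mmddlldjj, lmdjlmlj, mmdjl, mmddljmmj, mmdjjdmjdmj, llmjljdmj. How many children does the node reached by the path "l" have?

2

Follow the path "l" to its node, then look at its outgoing edges.
Characters that immediately follow "l" among the stored strings: {l, m}.
That node has 2 child edges.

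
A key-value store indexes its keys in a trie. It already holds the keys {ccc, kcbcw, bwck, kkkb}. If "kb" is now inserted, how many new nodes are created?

1

"k" is already a path in the trie; the remaining "b" must be added.
Each of the 1 remaining characters creates one node.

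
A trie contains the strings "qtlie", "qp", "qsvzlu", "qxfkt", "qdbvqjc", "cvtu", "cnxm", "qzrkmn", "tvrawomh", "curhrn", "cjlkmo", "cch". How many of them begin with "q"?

6

Filter for entries beginning with "q":
Matches: "qdbvqjc", "qp", "qsvzlu", "qtlie", "qxfkt", "qzrkmn"
Count: 6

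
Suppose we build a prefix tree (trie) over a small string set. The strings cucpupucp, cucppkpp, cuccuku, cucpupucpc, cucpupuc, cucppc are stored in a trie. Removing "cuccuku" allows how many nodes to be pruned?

4

After clearing the end-marker at "cuccuku", prune upward until reaching a node still needed by another word.
The suffix "cuku" (4 nodes) is used only by "cuccuku"; the node for "cuc" still has the child "p", so pruning stops there.
Nodes removed: 4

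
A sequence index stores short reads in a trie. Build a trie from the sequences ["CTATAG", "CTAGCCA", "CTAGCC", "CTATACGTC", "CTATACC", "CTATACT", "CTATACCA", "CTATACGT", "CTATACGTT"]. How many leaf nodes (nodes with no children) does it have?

6

A leaf is a node with no children — equivalently, the end of a word that is not a proper prefix of any other stored word.
Those words: "CTAGCCA", "CTATACCA", "CTATACGTC", "CTATACGTT", "CTATACT", "CTATAG"
Leaf count: 6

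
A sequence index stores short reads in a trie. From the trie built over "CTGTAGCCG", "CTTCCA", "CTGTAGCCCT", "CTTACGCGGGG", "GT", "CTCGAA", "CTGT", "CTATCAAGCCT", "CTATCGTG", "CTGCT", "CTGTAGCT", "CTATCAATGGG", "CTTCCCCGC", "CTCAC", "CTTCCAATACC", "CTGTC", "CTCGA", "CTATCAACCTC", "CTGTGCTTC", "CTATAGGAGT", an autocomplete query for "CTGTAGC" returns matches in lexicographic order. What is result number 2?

Words with prefix "CTGTAGC", in lexicographic order: "CTGTAGCCCT", "CTGTAGCCG", "CTGTAGCT"
The 2nd is CTGTAGCCG.

CTGTAGCCG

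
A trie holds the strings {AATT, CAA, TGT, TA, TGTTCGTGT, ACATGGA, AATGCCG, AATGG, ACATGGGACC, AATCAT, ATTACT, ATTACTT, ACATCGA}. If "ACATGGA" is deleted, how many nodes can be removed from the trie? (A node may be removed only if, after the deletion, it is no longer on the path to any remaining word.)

1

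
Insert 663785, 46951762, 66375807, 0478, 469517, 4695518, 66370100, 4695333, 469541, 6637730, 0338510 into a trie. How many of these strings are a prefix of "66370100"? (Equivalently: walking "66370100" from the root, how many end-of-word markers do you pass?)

Check each prefix of "66370100" against the stored set — each match is an end-marker on the path.
Prefixes of the query that are stored words: "66370100"
Count: 1

1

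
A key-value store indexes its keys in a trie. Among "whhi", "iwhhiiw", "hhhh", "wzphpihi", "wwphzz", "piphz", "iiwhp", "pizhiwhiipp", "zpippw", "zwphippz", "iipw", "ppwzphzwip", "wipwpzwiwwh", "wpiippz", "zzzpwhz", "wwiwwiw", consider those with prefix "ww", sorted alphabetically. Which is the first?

DFS of the "ww" subtree visits, in order: "wwiwwiw", "wwphzz"
The 1st is wwiwwiw.

wwiwwiw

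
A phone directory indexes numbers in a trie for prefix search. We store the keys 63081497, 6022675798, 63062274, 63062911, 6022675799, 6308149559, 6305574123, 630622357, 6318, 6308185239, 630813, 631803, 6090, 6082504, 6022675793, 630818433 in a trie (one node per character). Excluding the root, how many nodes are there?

Insert word by word; a character creates a node only if that edge doesn't already exist:
  "63081497" → 8 new (6, 3, 0, 8, 1, 4, 9, 7)
  "6022675798" → prefix "6" already present; 9 new (0, 2, 2, 6, 7, 5, 7, 9, 8)
  "63062274" → prefix "630" already present; 5 new (6, 2, 2, 7, 4)
  "63062911" → prefix "63062" already present; 3 new (9, 1, 1)
  "6022675799" → prefix "602267579" already present; 1 new (9)
  "6308149559" → prefix "6308149" already present; 3 new (5, 5, 9)
  "6305574123" → prefix "630" already present; 7 new (5, 5, 7, 4, 1, 2, 3)
  "630622357" → prefix "630622" already present; 3 new (3, 5, 7)
  "6318" → prefix "63" already present; 2 new (1, 8)
  "6308185239" → prefix "63081" already present; 5 new (8, 5, 2, 3, 9)
  "630813" → prefix "63081" already present; 1 new (3)
  "631803" → prefix "6318" already present; 2 new (0, 3)
  "6090" → prefix "60" already present; 2 new (9, 0)
  "6082504" → prefix "60" already present; 5 new (8, 2, 5, 0, 4)
  "6022675793" → prefix "602267579" already present; 1 new (3)
  "630818433" → prefix "630818" already present; 3 new (4, 3, 3)
Total nodes = 8 + 9 + 5 + 3 + 1 + 3 + 7 + 3 + 2 + 5 + 1 + 2 + 2 + 5 + 1 + 3 = 60

60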